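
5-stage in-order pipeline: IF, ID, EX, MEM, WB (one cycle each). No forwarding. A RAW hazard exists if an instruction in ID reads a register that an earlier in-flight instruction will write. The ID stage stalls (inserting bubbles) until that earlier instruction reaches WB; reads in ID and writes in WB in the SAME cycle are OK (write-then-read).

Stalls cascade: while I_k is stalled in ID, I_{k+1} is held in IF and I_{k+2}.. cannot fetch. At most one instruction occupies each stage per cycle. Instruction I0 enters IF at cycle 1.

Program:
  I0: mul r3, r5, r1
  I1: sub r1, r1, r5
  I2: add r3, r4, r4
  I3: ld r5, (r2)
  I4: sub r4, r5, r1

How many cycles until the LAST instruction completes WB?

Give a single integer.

Answer: 11

Derivation:
I0 mul r3 <- r5,r1: IF@1 ID@2 stall=0 (-) EX@3 MEM@4 WB@5
I1 sub r1 <- r1,r5: IF@2 ID@3 stall=0 (-) EX@4 MEM@5 WB@6
I2 add r3 <- r4,r4: IF@3 ID@4 stall=0 (-) EX@5 MEM@6 WB@7
I3 ld r5 <- r2: IF@4 ID@5 stall=0 (-) EX@6 MEM@7 WB@8
I4 sub r4 <- r5,r1: IF@5 ID@6 stall=2 (RAW on I3.r5 (WB@8)) EX@9 MEM@10 WB@11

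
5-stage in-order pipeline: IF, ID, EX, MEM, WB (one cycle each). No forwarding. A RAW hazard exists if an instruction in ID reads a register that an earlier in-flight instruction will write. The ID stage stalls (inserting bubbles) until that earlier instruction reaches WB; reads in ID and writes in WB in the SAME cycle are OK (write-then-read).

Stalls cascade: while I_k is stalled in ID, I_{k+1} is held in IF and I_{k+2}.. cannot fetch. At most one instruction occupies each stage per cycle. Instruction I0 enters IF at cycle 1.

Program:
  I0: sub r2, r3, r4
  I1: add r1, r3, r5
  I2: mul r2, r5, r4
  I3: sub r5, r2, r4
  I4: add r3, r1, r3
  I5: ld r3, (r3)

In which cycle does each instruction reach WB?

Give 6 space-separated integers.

I0 sub r2 <- r3,r4: IF@1 ID@2 stall=0 (-) EX@3 MEM@4 WB@5
I1 add r1 <- r3,r5: IF@2 ID@3 stall=0 (-) EX@4 MEM@5 WB@6
I2 mul r2 <- r5,r4: IF@3 ID@4 stall=0 (-) EX@5 MEM@6 WB@7
I3 sub r5 <- r2,r4: IF@4 ID@5 stall=2 (RAW on I2.r2 (WB@7)) EX@8 MEM@9 WB@10
I4 add r3 <- r1,r3: IF@5 ID@8 stall=0 (-) EX@9 MEM@10 WB@11
I5 ld r3 <- r3: IF@8 ID@9 stall=2 (RAW on I4.r3 (WB@11)) EX@12 MEM@13 WB@14

Answer: 5 6 7 10 11 14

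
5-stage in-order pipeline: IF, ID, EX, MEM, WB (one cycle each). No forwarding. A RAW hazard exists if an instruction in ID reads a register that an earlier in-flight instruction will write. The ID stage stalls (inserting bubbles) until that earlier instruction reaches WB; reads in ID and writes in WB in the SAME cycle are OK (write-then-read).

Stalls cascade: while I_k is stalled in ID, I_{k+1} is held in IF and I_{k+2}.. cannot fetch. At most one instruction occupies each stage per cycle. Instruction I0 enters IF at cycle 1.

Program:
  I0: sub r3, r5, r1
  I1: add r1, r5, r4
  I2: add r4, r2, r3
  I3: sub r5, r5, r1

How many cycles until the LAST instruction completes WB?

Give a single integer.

Answer: 9

Derivation:
I0 sub r3 <- r5,r1: IF@1 ID@2 stall=0 (-) EX@3 MEM@4 WB@5
I1 add r1 <- r5,r4: IF@2 ID@3 stall=0 (-) EX@4 MEM@5 WB@6
I2 add r4 <- r2,r3: IF@3 ID@4 stall=1 (RAW on I0.r3 (WB@5)) EX@6 MEM@7 WB@8
I3 sub r5 <- r5,r1: IF@4 ID@6 stall=0 (-) EX@7 MEM@8 WB@9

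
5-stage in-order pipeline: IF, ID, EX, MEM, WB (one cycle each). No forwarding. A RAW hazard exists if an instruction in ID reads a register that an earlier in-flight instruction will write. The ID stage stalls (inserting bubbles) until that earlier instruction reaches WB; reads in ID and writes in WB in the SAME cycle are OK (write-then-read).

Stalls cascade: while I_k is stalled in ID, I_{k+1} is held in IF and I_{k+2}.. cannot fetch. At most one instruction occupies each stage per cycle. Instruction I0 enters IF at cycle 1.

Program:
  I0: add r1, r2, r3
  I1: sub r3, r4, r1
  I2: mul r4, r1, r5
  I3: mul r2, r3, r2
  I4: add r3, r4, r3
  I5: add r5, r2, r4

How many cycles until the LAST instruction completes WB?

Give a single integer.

I0 add r1 <- r2,r3: IF@1 ID@2 stall=0 (-) EX@3 MEM@4 WB@5
I1 sub r3 <- r4,r1: IF@2 ID@3 stall=2 (RAW on I0.r1 (WB@5)) EX@6 MEM@7 WB@8
I2 mul r4 <- r1,r5: IF@3 ID@6 stall=0 (-) EX@7 MEM@8 WB@9
I3 mul r2 <- r3,r2: IF@6 ID@7 stall=1 (RAW on I1.r3 (WB@8)) EX@9 MEM@10 WB@11
I4 add r3 <- r4,r3: IF@7 ID@9 stall=0 (-) EX@10 MEM@11 WB@12
I5 add r5 <- r2,r4: IF@9 ID@10 stall=1 (RAW on I3.r2 (WB@11)) EX@12 MEM@13 WB@14

Answer: 14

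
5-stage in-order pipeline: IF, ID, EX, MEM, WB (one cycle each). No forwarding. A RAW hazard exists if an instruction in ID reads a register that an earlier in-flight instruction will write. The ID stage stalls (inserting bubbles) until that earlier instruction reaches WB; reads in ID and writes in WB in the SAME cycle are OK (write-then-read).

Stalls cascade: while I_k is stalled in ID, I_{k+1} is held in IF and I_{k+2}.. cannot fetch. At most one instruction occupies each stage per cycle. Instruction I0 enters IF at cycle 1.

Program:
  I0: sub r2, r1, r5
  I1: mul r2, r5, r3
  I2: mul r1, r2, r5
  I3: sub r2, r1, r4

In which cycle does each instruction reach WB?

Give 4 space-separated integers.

I0 sub r2 <- r1,r5: IF@1 ID@2 stall=0 (-) EX@3 MEM@4 WB@5
I1 mul r2 <- r5,r3: IF@2 ID@3 stall=0 (-) EX@4 MEM@5 WB@6
I2 mul r1 <- r2,r5: IF@3 ID@4 stall=2 (RAW on I1.r2 (WB@6)) EX@7 MEM@8 WB@9
I3 sub r2 <- r1,r4: IF@4 ID@7 stall=2 (RAW on I2.r1 (WB@9)) EX@10 MEM@11 WB@12

Answer: 5 6 9 12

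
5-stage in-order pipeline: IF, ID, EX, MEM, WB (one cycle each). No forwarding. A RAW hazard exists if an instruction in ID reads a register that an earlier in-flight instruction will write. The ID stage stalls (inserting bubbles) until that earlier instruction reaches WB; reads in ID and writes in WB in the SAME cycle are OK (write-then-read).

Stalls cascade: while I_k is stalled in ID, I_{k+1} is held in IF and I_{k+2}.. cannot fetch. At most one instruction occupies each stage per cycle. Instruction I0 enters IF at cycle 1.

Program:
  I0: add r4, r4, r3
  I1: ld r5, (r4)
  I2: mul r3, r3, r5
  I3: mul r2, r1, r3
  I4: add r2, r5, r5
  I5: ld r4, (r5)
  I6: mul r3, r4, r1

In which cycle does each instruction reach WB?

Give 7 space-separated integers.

Answer: 5 8 11 14 15 16 19

Derivation:
I0 add r4 <- r4,r3: IF@1 ID@2 stall=0 (-) EX@3 MEM@4 WB@5
I1 ld r5 <- r4: IF@2 ID@3 stall=2 (RAW on I0.r4 (WB@5)) EX@6 MEM@7 WB@8
I2 mul r3 <- r3,r5: IF@3 ID@6 stall=2 (RAW on I1.r5 (WB@8)) EX@9 MEM@10 WB@11
I3 mul r2 <- r1,r3: IF@6 ID@9 stall=2 (RAW on I2.r3 (WB@11)) EX@12 MEM@13 WB@14
I4 add r2 <- r5,r5: IF@9 ID@12 stall=0 (-) EX@13 MEM@14 WB@15
I5 ld r4 <- r5: IF@12 ID@13 stall=0 (-) EX@14 MEM@15 WB@16
I6 mul r3 <- r4,r1: IF@13 ID@14 stall=2 (RAW on I5.r4 (WB@16)) EX@17 MEM@18 WB@19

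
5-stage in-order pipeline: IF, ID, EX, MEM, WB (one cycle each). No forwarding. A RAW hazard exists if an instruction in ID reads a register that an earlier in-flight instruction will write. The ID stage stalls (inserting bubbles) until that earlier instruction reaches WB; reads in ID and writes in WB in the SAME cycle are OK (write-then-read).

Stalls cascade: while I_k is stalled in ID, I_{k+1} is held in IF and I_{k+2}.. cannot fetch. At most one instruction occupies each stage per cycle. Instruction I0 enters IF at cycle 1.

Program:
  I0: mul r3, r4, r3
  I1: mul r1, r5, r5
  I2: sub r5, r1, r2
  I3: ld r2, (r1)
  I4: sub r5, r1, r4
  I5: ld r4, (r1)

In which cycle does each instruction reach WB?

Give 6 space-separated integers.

Answer: 5 6 9 10 11 12

Derivation:
I0 mul r3 <- r4,r3: IF@1 ID@2 stall=0 (-) EX@3 MEM@4 WB@5
I1 mul r1 <- r5,r5: IF@2 ID@3 stall=0 (-) EX@4 MEM@5 WB@6
I2 sub r5 <- r1,r2: IF@3 ID@4 stall=2 (RAW on I1.r1 (WB@6)) EX@7 MEM@8 WB@9
I3 ld r2 <- r1: IF@4 ID@7 stall=0 (-) EX@8 MEM@9 WB@10
I4 sub r5 <- r1,r4: IF@7 ID@8 stall=0 (-) EX@9 MEM@10 WB@11
I5 ld r4 <- r1: IF@8 ID@9 stall=0 (-) EX@10 MEM@11 WB@12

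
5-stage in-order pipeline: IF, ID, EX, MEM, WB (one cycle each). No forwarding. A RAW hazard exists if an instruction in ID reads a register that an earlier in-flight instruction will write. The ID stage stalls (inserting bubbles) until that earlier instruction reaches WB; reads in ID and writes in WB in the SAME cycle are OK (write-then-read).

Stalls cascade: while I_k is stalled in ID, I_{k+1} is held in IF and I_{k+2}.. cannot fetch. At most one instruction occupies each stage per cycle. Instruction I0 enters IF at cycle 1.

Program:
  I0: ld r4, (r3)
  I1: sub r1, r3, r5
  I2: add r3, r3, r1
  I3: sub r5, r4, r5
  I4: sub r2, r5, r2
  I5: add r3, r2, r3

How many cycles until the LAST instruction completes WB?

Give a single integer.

Answer: 16

Derivation:
I0 ld r4 <- r3: IF@1 ID@2 stall=0 (-) EX@3 MEM@4 WB@5
I1 sub r1 <- r3,r5: IF@2 ID@3 stall=0 (-) EX@4 MEM@5 WB@6
I2 add r3 <- r3,r1: IF@3 ID@4 stall=2 (RAW on I1.r1 (WB@6)) EX@7 MEM@8 WB@9
I3 sub r5 <- r4,r5: IF@4 ID@7 stall=0 (-) EX@8 MEM@9 WB@10
I4 sub r2 <- r5,r2: IF@7 ID@8 stall=2 (RAW on I3.r5 (WB@10)) EX@11 MEM@12 WB@13
I5 add r3 <- r2,r3: IF@8 ID@11 stall=2 (RAW on I4.r2 (WB@13)) EX@14 MEM@15 WB@16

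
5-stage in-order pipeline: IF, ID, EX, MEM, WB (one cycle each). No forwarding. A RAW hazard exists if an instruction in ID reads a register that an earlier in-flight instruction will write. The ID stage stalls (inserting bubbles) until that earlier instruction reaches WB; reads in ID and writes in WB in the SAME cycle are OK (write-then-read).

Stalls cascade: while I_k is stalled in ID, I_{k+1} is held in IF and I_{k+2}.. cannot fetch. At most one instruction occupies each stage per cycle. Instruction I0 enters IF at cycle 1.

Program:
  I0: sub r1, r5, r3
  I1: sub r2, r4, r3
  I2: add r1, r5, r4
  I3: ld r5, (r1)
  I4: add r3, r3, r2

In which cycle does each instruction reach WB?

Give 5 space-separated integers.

Answer: 5 6 7 10 11

Derivation:
I0 sub r1 <- r5,r3: IF@1 ID@2 stall=0 (-) EX@3 MEM@4 WB@5
I1 sub r2 <- r4,r3: IF@2 ID@3 stall=0 (-) EX@4 MEM@5 WB@6
I2 add r1 <- r5,r4: IF@3 ID@4 stall=0 (-) EX@5 MEM@6 WB@7
I3 ld r5 <- r1: IF@4 ID@5 stall=2 (RAW on I2.r1 (WB@7)) EX@8 MEM@9 WB@10
I4 add r3 <- r3,r2: IF@5 ID@8 stall=0 (-) EX@9 MEM@10 WB@11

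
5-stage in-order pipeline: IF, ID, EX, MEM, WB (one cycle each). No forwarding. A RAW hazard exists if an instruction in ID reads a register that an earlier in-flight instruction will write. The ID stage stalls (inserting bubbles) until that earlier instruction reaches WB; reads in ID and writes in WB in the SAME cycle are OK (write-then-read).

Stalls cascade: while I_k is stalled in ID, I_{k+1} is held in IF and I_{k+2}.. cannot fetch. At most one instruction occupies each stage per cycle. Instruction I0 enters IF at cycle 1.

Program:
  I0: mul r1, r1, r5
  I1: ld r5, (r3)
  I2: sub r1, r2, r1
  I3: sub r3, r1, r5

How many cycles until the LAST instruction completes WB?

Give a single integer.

I0 mul r1 <- r1,r5: IF@1 ID@2 stall=0 (-) EX@3 MEM@4 WB@5
I1 ld r5 <- r3: IF@2 ID@3 stall=0 (-) EX@4 MEM@5 WB@6
I2 sub r1 <- r2,r1: IF@3 ID@4 stall=1 (RAW on I0.r1 (WB@5)) EX@6 MEM@7 WB@8
I3 sub r3 <- r1,r5: IF@4 ID@6 stall=2 (RAW on I2.r1 (WB@8)) EX@9 MEM@10 WB@11

Answer: 11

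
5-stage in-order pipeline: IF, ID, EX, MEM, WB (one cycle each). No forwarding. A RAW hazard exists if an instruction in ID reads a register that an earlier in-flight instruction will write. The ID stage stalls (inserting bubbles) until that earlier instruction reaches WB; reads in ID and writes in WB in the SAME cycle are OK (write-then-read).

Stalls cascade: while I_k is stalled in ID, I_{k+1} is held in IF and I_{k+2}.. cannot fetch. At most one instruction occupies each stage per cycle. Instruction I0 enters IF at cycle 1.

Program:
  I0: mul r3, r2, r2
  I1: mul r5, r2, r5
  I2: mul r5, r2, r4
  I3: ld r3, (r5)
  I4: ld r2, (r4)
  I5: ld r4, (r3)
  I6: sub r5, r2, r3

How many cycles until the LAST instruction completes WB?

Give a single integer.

I0 mul r3 <- r2,r2: IF@1 ID@2 stall=0 (-) EX@3 MEM@4 WB@5
I1 mul r5 <- r2,r5: IF@2 ID@3 stall=0 (-) EX@4 MEM@5 WB@6
I2 mul r5 <- r2,r4: IF@3 ID@4 stall=0 (-) EX@5 MEM@6 WB@7
I3 ld r3 <- r5: IF@4 ID@5 stall=2 (RAW on I2.r5 (WB@7)) EX@8 MEM@9 WB@10
I4 ld r2 <- r4: IF@5 ID@8 stall=0 (-) EX@9 MEM@10 WB@11
I5 ld r4 <- r3: IF@8 ID@9 stall=1 (RAW on I3.r3 (WB@10)) EX@11 MEM@12 WB@13
I6 sub r5 <- r2,r3: IF@9 ID@11 stall=0 (-) EX@12 MEM@13 WB@14

Answer: 14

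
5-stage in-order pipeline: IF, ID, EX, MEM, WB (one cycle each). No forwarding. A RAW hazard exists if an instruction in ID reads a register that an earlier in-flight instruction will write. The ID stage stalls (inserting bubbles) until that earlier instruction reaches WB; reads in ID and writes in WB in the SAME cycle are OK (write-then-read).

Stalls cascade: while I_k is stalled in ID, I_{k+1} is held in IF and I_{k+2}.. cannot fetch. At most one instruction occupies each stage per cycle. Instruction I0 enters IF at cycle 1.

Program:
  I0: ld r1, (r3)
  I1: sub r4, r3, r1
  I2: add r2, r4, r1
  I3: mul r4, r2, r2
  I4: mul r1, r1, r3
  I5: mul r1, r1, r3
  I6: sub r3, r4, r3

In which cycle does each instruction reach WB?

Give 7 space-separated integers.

I0 ld r1 <- r3: IF@1 ID@2 stall=0 (-) EX@3 MEM@4 WB@5
I1 sub r4 <- r3,r1: IF@2 ID@3 stall=2 (RAW on I0.r1 (WB@5)) EX@6 MEM@7 WB@8
I2 add r2 <- r4,r1: IF@3 ID@6 stall=2 (RAW on I1.r4 (WB@8)) EX@9 MEM@10 WB@11
I3 mul r4 <- r2,r2: IF@6 ID@9 stall=2 (RAW on I2.r2 (WB@11)) EX@12 MEM@13 WB@14
I4 mul r1 <- r1,r3: IF@9 ID@12 stall=0 (-) EX@13 MEM@14 WB@15
I5 mul r1 <- r1,r3: IF@12 ID@13 stall=2 (RAW on I4.r1 (WB@15)) EX@16 MEM@17 WB@18
I6 sub r3 <- r4,r3: IF@13 ID@16 stall=0 (-) EX@17 MEM@18 WB@19

Answer: 5 8 11 14 15 18 19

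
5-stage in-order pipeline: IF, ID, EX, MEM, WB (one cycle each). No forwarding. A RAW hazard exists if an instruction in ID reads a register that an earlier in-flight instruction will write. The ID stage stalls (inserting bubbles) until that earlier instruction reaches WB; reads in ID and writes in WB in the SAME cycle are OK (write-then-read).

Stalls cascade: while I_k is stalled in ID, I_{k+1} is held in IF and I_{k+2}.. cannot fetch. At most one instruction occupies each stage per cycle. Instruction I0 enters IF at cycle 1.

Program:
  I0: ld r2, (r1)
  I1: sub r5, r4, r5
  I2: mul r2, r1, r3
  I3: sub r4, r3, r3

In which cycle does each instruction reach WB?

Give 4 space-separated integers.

Answer: 5 6 7 8

Derivation:
I0 ld r2 <- r1: IF@1 ID@2 stall=0 (-) EX@3 MEM@4 WB@5
I1 sub r5 <- r4,r5: IF@2 ID@3 stall=0 (-) EX@4 MEM@5 WB@6
I2 mul r2 <- r1,r3: IF@3 ID@4 stall=0 (-) EX@5 MEM@6 WB@7
I3 sub r4 <- r3,r3: IF@4 ID@5 stall=0 (-) EX@6 MEM@7 WB@8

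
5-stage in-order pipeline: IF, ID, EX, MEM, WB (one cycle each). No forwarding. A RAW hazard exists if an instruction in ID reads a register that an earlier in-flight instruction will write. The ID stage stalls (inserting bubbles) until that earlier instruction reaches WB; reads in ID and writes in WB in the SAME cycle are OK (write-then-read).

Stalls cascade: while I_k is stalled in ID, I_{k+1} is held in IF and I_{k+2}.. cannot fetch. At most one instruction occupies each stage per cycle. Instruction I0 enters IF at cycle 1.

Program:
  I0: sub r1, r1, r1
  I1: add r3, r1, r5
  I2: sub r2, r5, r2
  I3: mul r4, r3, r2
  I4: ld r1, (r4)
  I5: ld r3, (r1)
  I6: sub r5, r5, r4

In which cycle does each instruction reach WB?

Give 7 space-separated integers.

I0 sub r1 <- r1,r1: IF@1 ID@2 stall=0 (-) EX@3 MEM@4 WB@5
I1 add r3 <- r1,r5: IF@2 ID@3 stall=2 (RAW on I0.r1 (WB@5)) EX@6 MEM@7 WB@8
I2 sub r2 <- r5,r2: IF@3 ID@6 stall=0 (-) EX@7 MEM@8 WB@9
I3 mul r4 <- r3,r2: IF@6 ID@7 stall=2 (RAW on I2.r2 (WB@9)) EX@10 MEM@11 WB@12
I4 ld r1 <- r4: IF@7 ID@10 stall=2 (RAW on I3.r4 (WB@12)) EX@13 MEM@14 WB@15
I5 ld r3 <- r1: IF@10 ID@13 stall=2 (RAW on I4.r1 (WB@15)) EX@16 MEM@17 WB@18
I6 sub r5 <- r5,r4: IF@13 ID@16 stall=0 (-) EX@17 MEM@18 WB@19

Answer: 5 8 9 12 15 18 19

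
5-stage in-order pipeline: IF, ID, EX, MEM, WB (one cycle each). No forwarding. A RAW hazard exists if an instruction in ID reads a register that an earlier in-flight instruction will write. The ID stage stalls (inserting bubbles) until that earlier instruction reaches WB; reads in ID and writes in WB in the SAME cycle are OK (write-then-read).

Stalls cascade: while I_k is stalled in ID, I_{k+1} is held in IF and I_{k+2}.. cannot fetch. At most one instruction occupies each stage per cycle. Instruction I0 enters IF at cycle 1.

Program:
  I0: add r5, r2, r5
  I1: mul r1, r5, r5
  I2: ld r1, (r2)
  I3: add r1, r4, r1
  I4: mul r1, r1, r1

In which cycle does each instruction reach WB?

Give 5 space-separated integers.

I0 add r5 <- r2,r5: IF@1 ID@2 stall=0 (-) EX@3 MEM@4 WB@5
I1 mul r1 <- r5,r5: IF@2 ID@3 stall=2 (RAW on I0.r5 (WB@5)) EX@6 MEM@7 WB@8
I2 ld r1 <- r2: IF@3 ID@6 stall=0 (-) EX@7 MEM@8 WB@9
I3 add r1 <- r4,r1: IF@6 ID@7 stall=2 (RAW on I2.r1 (WB@9)) EX@10 MEM@11 WB@12
I4 mul r1 <- r1,r1: IF@7 ID@10 stall=2 (RAW on I3.r1 (WB@12)) EX@13 MEM@14 WB@15

Answer: 5 8 9 12 15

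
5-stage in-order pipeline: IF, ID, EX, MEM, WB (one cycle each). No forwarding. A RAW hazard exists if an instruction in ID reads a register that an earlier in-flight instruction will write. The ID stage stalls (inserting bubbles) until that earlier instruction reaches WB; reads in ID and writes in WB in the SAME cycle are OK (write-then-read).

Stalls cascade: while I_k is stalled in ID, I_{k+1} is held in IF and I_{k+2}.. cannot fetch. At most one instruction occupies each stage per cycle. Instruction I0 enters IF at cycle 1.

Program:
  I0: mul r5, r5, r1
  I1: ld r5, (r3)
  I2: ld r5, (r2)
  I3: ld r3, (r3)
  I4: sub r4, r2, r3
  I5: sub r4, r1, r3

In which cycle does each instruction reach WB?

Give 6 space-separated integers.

I0 mul r5 <- r5,r1: IF@1 ID@2 stall=0 (-) EX@3 MEM@4 WB@5
I1 ld r5 <- r3: IF@2 ID@3 stall=0 (-) EX@4 MEM@5 WB@6
I2 ld r5 <- r2: IF@3 ID@4 stall=0 (-) EX@5 MEM@6 WB@7
I3 ld r3 <- r3: IF@4 ID@5 stall=0 (-) EX@6 MEM@7 WB@8
I4 sub r4 <- r2,r3: IF@5 ID@6 stall=2 (RAW on I3.r3 (WB@8)) EX@9 MEM@10 WB@11
I5 sub r4 <- r1,r3: IF@6 ID@9 stall=0 (-) EX@10 MEM@11 WB@12

Answer: 5 6 7 8 11 12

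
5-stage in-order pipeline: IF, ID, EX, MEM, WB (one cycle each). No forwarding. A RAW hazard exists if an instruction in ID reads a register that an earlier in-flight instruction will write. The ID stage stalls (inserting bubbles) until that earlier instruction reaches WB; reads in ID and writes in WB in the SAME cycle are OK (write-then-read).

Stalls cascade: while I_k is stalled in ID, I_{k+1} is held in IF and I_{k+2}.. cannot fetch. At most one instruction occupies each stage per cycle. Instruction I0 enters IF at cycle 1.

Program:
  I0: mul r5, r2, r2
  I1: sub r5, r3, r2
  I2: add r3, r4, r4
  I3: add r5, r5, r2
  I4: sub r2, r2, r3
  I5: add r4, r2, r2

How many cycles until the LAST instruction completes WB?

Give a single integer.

Answer: 13

Derivation:
I0 mul r5 <- r2,r2: IF@1 ID@2 stall=0 (-) EX@3 MEM@4 WB@5
I1 sub r5 <- r3,r2: IF@2 ID@3 stall=0 (-) EX@4 MEM@5 WB@6
I2 add r3 <- r4,r4: IF@3 ID@4 stall=0 (-) EX@5 MEM@6 WB@7
I3 add r5 <- r5,r2: IF@4 ID@5 stall=1 (RAW on I1.r5 (WB@6)) EX@7 MEM@8 WB@9
I4 sub r2 <- r2,r3: IF@5 ID@7 stall=0 (-) EX@8 MEM@9 WB@10
I5 add r4 <- r2,r2: IF@7 ID@8 stall=2 (RAW on I4.r2 (WB@10)) EX@11 MEM@12 WB@13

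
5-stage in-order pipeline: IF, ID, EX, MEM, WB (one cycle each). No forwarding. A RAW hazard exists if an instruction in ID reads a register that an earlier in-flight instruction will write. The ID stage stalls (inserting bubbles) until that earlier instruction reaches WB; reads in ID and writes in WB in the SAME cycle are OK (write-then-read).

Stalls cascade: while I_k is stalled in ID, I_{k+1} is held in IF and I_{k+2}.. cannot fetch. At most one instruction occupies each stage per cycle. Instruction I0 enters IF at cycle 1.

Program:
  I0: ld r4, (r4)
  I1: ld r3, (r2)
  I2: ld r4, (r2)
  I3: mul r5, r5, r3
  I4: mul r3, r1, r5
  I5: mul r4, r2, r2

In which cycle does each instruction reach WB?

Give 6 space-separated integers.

I0 ld r4 <- r4: IF@1 ID@2 stall=0 (-) EX@3 MEM@4 WB@5
I1 ld r3 <- r2: IF@2 ID@3 stall=0 (-) EX@4 MEM@5 WB@6
I2 ld r4 <- r2: IF@3 ID@4 stall=0 (-) EX@5 MEM@6 WB@7
I3 mul r5 <- r5,r3: IF@4 ID@5 stall=1 (RAW on I1.r3 (WB@6)) EX@7 MEM@8 WB@9
I4 mul r3 <- r1,r5: IF@5 ID@7 stall=2 (RAW on I3.r5 (WB@9)) EX@10 MEM@11 WB@12
I5 mul r4 <- r2,r2: IF@7 ID@10 stall=0 (-) EX@11 MEM@12 WB@13

Answer: 5 6 7 9 12 13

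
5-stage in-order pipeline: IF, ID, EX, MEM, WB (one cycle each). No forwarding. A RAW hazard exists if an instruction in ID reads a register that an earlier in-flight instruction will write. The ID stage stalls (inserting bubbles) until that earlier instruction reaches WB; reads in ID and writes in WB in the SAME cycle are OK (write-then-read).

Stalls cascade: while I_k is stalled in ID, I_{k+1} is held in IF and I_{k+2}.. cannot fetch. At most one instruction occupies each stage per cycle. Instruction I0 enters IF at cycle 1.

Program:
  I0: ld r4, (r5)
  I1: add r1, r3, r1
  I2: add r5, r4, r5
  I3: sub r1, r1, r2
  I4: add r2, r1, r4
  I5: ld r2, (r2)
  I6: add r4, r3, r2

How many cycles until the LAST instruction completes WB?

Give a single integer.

Answer: 18

Derivation:
I0 ld r4 <- r5: IF@1 ID@2 stall=0 (-) EX@3 MEM@4 WB@5
I1 add r1 <- r3,r1: IF@2 ID@3 stall=0 (-) EX@4 MEM@5 WB@6
I2 add r5 <- r4,r5: IF@3 ID@4 stall=1 (RAW on I0.r4 (WB@5)) EX@6 MEM@7 WB@8
I3 sub r1 <- r1,r2: IF@4 ID@6 stall=0 (-) EX@7 MEM@8 WB@9
I4 add r2 <- r1,r4: IF@6 ID@7 stall=2 (RAW on I3.r1 (WB@9)) EX@10 MEM@11 WB@12
I5 ld r2 <- r2: IF@7 ID@10 stall=2 (RAW on I4.r2 (WB@12)) EX@13 MEM@14 WB@15
I6 add r4 <- r3,r2: IF@10 ID@13 stall=2 (RAW on I5.r2 (WB@15)) EX@16 MEM@17 WB@18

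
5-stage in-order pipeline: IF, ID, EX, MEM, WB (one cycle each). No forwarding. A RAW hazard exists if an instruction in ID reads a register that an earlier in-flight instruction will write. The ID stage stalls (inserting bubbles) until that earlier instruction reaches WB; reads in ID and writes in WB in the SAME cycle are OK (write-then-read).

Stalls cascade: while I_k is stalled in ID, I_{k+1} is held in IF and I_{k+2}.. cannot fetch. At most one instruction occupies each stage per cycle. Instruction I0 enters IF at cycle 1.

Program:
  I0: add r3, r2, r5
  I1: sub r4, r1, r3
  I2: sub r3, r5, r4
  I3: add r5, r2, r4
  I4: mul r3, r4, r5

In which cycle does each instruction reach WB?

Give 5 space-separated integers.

Answer: 5 8 11 12 15

Derivation:
I0 add r3 <- r2,r5: IF@1 ID@2 stall=0 (-) EX@3 MEM@4 WB@5
I1 sub r4 <- r1,r3: IF@2 ID@3 stall=2 (RAW on I0.r3 (WB@5)) EX@6 MEM@7 WB@8
I2 sub r3 <- r5,r4: IF@3 ID@6 stall=2 (RAW on I1.r4 (WB@8)) EX@9 MEM@10 WB@11
I3 add r5 <- r2,r4: IF@6 ID@9 stall=0 (-) EX@10 MEM@11 WB@12
I4 mul r3 <- r4,r5: IF@9 ID@10 stall=2 (RAW on I3.r5 (WB@12)) EX@13 MEM@14 WB@15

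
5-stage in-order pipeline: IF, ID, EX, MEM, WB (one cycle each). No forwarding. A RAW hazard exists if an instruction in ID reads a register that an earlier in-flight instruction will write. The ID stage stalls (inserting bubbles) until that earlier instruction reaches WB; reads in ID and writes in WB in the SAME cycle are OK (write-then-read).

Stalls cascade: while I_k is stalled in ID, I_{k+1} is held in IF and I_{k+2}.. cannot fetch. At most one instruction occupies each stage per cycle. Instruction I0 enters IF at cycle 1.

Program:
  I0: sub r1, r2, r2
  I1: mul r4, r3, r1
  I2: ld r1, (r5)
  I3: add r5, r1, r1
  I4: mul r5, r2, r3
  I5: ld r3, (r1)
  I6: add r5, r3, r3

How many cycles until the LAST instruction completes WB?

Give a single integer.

Answer: 17

Derivation:
I0 sub r1 <- r2,r2: IF@1 ID@2 stall=0 (-) EX@3 MEM@4 WB@5
I1 mul r4 <- r3,r1: IF@2 ID@3 stall=2 (RAW on I0.r1 (WB@5)) EX@6 MEM@7 WB@8
I2 ld r1 <- r5: IF@3 ID@6 stall=0 (-) EX@7 MEM@8 WB@9
I3 add r5 <- r1,r1: IF@6 ID@7 stall=2 (RAW on I2.r1 (WB@9)) EX@10 MEM@11 WB@12
I4 mul r5 <- r2,r3: IF@7 ID@10 stall=0 (-) EX@11 MEM@12 WB@13
I5 ld r3 <- r1: IF@10 ID@11 stall=0 (-) EX@12 MEM@13 WB@14
I6 add r5 <- r3,r3: IF@11 ID@12 stall=2 (RAW on I5.r3 (WB@14)) EX@15 MEM@16 WB@17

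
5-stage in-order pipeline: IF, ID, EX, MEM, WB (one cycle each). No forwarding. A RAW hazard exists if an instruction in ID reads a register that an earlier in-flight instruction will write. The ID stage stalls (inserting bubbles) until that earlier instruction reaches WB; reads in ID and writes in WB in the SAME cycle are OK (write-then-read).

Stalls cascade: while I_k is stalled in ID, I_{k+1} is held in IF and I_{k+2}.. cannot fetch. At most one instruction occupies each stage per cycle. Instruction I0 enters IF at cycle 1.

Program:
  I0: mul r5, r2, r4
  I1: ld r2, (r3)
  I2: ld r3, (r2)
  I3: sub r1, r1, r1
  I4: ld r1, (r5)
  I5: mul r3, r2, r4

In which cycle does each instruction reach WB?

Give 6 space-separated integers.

I0 mul r5 <- r2,r4: IF@1 ID@2 stall=0 (-) EX@3 MEM@4 WB@5
I1 ld r2 <- r3: IF@2 ID@3 stall=0 (-) EX@4 MEM@5 WB@6
I2 ld r3 <- r2: IF@3 ID@4 stall=2 (RAW on I1.r2 (WB@6)) EX@7 MEM@8 WB@9
I3 sub r1 <- r1,r1: IF@4 ID@7 stall=0 (-) EX@8 MEM@9 WB@10
I4 ld r1 <- r5: IF@7 ID@8 stall=0 (-) EX@9 MEM@10 WB@11
I5 mul r3 <- r2,r4: IF@8 ID@9 stall=0 (-) EX@10 MEM@11 WB@12

Answer: 5 6 9 10 11 12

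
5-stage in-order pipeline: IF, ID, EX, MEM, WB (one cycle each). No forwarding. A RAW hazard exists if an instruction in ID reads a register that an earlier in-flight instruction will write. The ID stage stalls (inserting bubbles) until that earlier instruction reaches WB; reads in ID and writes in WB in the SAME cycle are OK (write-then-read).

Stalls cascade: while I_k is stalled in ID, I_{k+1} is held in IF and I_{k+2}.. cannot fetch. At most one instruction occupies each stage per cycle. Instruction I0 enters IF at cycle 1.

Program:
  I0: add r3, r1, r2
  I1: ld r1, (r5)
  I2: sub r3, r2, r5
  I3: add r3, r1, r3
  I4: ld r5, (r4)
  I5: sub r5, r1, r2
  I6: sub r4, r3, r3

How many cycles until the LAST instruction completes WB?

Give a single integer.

Answer: 13

Derivation:
I0 add r3 <- r1,r2: IF@1 ID@2 stall=0 (-) EX@3 MEM@4 WB@5
I1 ld r1 <- r5: IF@2 ID@3 stall=0 (-) EX@4 MEM@5 WB@6
I2 sub r3 <- r2,r5: IF@3 ID@4 stall=0 (-) EX@5 MEM@6 WB@7
I3 add r3 <- r1,r3: IF@4 ID@5 stall=2 (RAW on I2.r3 (WB@7)) EX@8 MEM@9 WB@10
I4 ld r5 <- r4: IF@5 ID@8 stall=0 (-) EX@9 MEM@10 WB@11
I5 sub r5 <- r1,r2: IF@8 ID@9 stall=0 (-) EX@10 MEM@11 WB@12
I6 sub r4 <- r3,r3: IF@9 ID@10 stall=0 (-) EX@11 MEM@12 WB@13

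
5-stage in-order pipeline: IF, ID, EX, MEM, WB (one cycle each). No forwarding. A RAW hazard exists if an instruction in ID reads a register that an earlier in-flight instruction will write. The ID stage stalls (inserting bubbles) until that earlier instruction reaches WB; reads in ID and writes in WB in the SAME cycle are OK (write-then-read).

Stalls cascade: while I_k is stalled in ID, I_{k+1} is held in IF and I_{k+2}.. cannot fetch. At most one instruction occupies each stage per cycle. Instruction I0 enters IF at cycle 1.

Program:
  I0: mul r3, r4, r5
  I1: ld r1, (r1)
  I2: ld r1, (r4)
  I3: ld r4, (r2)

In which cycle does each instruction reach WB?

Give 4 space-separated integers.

I0 mul r3 <- r4,r5: IF@1 ID@2 stall=0 (-) EX@3 MEM@4 WB@5
I1 ld r1 <- r1: IF@2 ID@3 stall=0 (-) EX@4 MEM@5 WB@6
I2 ld r1 <- r4: IF@3 ID@4 stall=0 (-) EX@5 MEM@6 WB@7
I3 ld r4 <- r2: IF@4 ID@5 stall=0 (-) EX@6 MEM@7 WB@8

Answer: 5 6 7 8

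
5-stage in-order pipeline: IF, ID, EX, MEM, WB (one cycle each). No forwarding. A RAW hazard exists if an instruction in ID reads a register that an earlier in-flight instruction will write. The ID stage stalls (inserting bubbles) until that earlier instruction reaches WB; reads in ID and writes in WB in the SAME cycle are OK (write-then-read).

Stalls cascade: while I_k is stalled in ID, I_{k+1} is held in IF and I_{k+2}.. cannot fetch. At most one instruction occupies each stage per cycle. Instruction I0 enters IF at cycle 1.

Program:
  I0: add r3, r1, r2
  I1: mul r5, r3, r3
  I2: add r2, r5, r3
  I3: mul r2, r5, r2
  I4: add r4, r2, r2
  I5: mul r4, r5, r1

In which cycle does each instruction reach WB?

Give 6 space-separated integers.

Answer: 5 8 11 14 17 18

Derivation:
I0 add r3 <- r1,r2: IF@1 ID@2 stall=0 (-) EX@3 MEM@4 WB@5
I1 mul r5 <- r3,r3: IF@2 ID@3 stall=2 (RAW on I0.r3 (WB@5)) EX@6 MEM@7 WB@8
I2 add r2 <- r5,r3: IF@3 ID@6 stall=2 (RAW on I1.r5 (WB@8)) EX@9 MEM@10 WB@11
I3 mul r2 <- r5,r2: IF@6 ID@9 stall=2 (RAW on I2.r2 (WB@11)) EX@12 MEM@13 WB@14
I4 add r4 <- r2,r2: IF@9 ID@12 stall=2 (RAW on I3.r2 (WB@14)) EX@15 MEM@16 WB@17
I5 mul r4 <- r5,r1: IF@12 ID@15 stall=0 (-) EX@16 MEM@17 WB@18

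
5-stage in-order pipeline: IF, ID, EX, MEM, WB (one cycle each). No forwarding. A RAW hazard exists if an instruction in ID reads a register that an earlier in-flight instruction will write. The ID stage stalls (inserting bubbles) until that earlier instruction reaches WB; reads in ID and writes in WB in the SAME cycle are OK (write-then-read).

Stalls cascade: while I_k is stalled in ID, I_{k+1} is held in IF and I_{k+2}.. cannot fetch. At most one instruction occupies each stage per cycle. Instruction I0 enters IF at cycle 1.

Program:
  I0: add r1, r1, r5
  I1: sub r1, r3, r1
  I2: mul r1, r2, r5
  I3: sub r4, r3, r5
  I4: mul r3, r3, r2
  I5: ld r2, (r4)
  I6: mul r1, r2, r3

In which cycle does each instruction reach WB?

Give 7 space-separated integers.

Answer: 5 8 9 10 11 13 16

Derivation:
I0 add r1 <- r1,r5: IF@1 ID@2 stall=0 (-) EX@3 MEM@4 WB@5
I1 sub r1 <- r3,r1: IF@2 ID@3 stall=2 (RAW on I0.r1 (WB@5)) EX@6 MEM@7 WB@8
I2 mul r1 <- r2,r5: IF@3 ID@6 stall=0 (-) EX@7 MEM@8 WB@9
I3 sub r4 <- r3,r5: IF@6 ID@7 stall=0 (-) EX@8 MEM@9 WB@10
I4 mul r3 <- r3,r2: IF@7 ID@8 stall=0 (-) EX@9 MEM@10 WB@11
I5 ld r2 <- r4: IF@8 ID@9 stall=1 (RAW on I3.r4 (WB@10)) EX@11 MEM@12 WB@13
I6 mul r1 <- r2,r3: IF@9 ID@11 stall=2 (RAW on I5.r2 (WB@13)) EX@14 MEM@15 WB@16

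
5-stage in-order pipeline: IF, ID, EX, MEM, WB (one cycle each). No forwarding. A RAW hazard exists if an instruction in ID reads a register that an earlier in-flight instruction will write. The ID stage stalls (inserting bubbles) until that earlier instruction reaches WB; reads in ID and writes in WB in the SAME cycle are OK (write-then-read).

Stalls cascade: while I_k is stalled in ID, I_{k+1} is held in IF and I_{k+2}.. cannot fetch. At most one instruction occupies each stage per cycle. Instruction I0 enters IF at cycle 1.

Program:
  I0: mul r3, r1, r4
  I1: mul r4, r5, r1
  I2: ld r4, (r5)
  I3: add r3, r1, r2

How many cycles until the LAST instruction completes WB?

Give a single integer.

I0 mul r3 <- r1,r4: IF@1 ID@2 stall=0 (-) EX@3 MEM@4 WB@5
I1 mul r4 <- r5,r1: IF@2 ID@3 stall=0 (-) EX@4 MEM@5 WB@6
I2 ld r4 <- r5: IF@3 ID@4 stall=0 (-) EX@5 MEM@6 WB@7
I3 add r3 <- r1,r2: IF@4 ID@5 stall=0 (-) EX@6 MEM@7 WB@8

Answer: 8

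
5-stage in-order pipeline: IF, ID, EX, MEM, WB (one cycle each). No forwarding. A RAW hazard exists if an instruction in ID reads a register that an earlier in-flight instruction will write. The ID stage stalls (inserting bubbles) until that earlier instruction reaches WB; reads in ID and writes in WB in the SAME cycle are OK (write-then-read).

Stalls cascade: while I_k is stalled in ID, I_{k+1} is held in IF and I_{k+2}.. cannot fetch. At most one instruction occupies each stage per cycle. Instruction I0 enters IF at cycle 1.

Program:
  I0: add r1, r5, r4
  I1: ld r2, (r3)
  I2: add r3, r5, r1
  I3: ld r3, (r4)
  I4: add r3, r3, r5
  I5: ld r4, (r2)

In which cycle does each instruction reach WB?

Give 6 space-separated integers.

I0 add r1 <- r5,r4: IF@1 ID@2 stall=0 (-) EX@3 MEM@4 WB@5
I1 ld r2 <- r3: IF@2 ID@3 stall=0 (-) EX@4 MEM@5 WB@6
I2 add r3 <- r5,r1: IF@3 ID@4 stall=1 (RAW on I0.r1 (WB@5)) EX@6 MEM@7 WB@8
I3 ld r3 <- r4: IF@4 ID@6 stall=0 (-) EX@7 MEM@8 WB@9
I4 add r3 <- r3,r5: IF@6 ID@7 stall=2 (RAW on I3.r3 (WB@9)) EX@10 MEM@11 WB@12
I5 ld r4 <- r2: IF@7 ID@10 stall=0 (-) EX@11 MEM@12 WB@13

Answer: 5 6 8 9 12 13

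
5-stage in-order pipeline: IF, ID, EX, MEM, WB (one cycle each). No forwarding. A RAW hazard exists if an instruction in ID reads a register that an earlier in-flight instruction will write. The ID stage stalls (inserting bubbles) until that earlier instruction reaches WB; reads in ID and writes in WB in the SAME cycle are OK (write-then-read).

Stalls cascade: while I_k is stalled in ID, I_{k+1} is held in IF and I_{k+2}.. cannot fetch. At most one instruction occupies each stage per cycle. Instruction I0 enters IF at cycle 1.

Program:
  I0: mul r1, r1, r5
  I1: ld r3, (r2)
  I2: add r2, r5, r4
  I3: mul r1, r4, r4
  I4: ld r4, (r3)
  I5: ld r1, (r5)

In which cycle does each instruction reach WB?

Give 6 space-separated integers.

Answer: 5 6 7 8 9 10

Derivation:
I0 mul r1 <- r1,r5: IF@1 ID@2 stall=0 (-) EX@3 MEM@4 WB@5
I1 ld r3 <- r2: IF@2 ID@3 stall=0 (-) EX@4 MEM@5 WB@6
I2 add r2 <- r5,r4: IF@3 ID@4 stall=0 (-) EX@5 MEM@6 WB@7
I3 mul r1 <- r4,r4: IF@4 ID@5 stall=0 (-) EX@6 MEM@7 WB@8
I4 ld r4 <- r3: IF@5 ID@6 stall=0 (-) EX@7 MEM@8 WB@9
I5 ld r1 <- r5: IF@6 ID@7 stall=0 (-) EX@8 MEM@9 WB@10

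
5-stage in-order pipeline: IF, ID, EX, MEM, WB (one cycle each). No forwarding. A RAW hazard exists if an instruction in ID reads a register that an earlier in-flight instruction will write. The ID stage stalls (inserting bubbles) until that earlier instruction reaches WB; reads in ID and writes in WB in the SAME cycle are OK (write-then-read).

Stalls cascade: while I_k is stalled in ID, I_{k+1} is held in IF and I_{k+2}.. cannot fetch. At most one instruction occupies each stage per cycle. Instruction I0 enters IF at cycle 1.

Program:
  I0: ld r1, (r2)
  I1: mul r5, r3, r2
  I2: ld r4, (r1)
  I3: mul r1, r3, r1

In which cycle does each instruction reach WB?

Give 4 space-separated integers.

I0 ld r1 <- r2: IF@1 ID@2 stall=0 (-) EX@3 MEM@4 WB@5
I1 mul r5 <- r3,r2: IF@2 ID@3 stall=0 (-) EX@4 MEM@5 WB@6
I2 ld r4 <- r1: IF@3 ID@4 stall=1 (RAW on I0.r1 (WB@5)) EX@6 MEM@7 WB@8
I3 mul r1 <- r3,r1: IF@4 ID@6 stall=0 (-) EX@7 MEM@8 WB@9

Answer: 5 6 8 9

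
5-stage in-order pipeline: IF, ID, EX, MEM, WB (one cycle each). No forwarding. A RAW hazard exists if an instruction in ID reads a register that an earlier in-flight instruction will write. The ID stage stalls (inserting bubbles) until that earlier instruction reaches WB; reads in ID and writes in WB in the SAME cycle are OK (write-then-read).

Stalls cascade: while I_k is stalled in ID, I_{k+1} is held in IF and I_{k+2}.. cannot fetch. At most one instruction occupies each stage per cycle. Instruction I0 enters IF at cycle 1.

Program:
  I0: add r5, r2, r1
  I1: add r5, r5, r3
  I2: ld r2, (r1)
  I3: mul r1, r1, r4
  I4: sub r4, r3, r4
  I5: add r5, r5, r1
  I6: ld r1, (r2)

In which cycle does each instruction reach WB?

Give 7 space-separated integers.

Answer: 5 8 9 10 11 13 14

Derivation:
I0 add r5 <- r2,r1: IF@1 ID@2 stall=0 (-) EX@3 MEM@4 WB@5
I1 add r5 <- r5,r3: IF@2 ID@3 stall=2 (RAW on I0.r5 (WB@5)) EX@6 MEM@7 WB@8
I2 ld r2 <- r1: IF@3 ID@6 stall=0 (-) EX@7 MEM@8 WB@9
I3 mul r1 <- r1,r4: IF@6 ID@7 stall=0 (-) EX@8 MEM@9 WB@10
I4 sub r4 <- r3,r4: IF@7 ID@8 stall=0 (-) EX@9 MEM@10 WB@11
I5 add r5 <- r5,r1: IF@8 ID@9 stall=1 (RAW on I3.r1 (WB@10)) EX@11 MEM@12 WB@13
I6 ld r1 <- r2: IF@9 ID@11 stall=0 (-) EX@12 MEM@13 WB@14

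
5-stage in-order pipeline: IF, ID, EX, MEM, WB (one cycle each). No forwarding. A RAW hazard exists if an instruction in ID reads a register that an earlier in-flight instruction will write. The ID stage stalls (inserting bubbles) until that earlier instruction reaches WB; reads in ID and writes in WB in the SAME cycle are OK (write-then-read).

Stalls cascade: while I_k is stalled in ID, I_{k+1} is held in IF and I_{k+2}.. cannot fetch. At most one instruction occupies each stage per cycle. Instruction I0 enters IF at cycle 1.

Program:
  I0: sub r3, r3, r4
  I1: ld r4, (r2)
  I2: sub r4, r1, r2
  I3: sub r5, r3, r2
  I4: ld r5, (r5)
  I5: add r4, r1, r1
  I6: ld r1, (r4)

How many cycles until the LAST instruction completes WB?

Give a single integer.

I0 sub r3 <- r3,r4: IF@1 ID@2 stall=0 (-) EX@3 MEM@4 WB@5
I1 ld r4 <- r2: IF@2 ID@3 stall=0 (-) EX@4 MEM@5 WB@6
I2 sub r4 <- r1,r2: IF@3 ID@4 stall=0 (-) EX@5 MEM@6 WB@7
I3 sub r5 <- r3,r2: IF@4 ID@5 stall=0 (-) EX@6 MEM@7 WB@8
I4 ld r5 <- r5: IF@5 ID@6 stall=2 (RAW on I3.r5 (WB@8)) EX@9 MEM@10 WB@11
I5 add r4 <- r1,r1: IF@6 ID@9 stall=0 (-) EX@10 MEM@11 WB@12
I6 ld r1 <- r4: IF@9 ID@10 stall=2 (RAW on I5.r4 (WB@12)) EX@13 MEM@14 WB@15

Answer: 15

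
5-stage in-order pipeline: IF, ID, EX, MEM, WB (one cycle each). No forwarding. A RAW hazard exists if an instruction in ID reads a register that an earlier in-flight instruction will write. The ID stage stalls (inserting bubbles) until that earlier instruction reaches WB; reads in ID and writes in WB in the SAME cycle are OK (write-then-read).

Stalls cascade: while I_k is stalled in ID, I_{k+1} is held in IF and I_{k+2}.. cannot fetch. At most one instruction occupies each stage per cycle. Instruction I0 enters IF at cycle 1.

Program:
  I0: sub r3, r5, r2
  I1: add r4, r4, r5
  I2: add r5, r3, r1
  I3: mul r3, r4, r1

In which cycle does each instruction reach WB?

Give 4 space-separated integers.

I0 sub r3 <- r5,r2: IF@1 ID@2 stall=0 (-) EX@3 MEM@4 WB@5
I1 add r4 <- r4,r5: IF@2 ID@3 stall=0 (-) EX@4 MEM@5 WB@6
I2 add r5 <- r3,r1: IF@3 ID@4 stall=1 (RAW on I0.r3 (WB@5)) EX@6 MEM@7 WB@8
I3 mul r3 <- r4,r1: IF@4 ID@6 stall=0 (-) EX@7 MEM@8 WB@9

Answer: 5 6 8 9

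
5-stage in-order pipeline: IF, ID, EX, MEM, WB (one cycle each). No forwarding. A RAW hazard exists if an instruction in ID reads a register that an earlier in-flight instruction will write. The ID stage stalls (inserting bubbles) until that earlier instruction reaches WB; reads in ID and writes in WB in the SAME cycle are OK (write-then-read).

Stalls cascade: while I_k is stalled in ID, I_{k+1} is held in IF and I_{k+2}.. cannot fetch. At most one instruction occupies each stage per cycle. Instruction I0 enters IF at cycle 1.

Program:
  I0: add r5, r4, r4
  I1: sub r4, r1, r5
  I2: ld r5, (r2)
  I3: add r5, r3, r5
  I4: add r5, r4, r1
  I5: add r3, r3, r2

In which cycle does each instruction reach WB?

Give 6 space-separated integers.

Answer: 5 8 9 12 13 14

Derivation:
I0 add r5 <- r4,r4: IF@1 ID@2 stall=0 (-) EX@3 MEM@4 WB@5
I1 sub r4 <- r1,r5: IF@2 ID@3 stall=2 (RAW on I0.r5 (WB@5)) EX@6 MEM@7 WB@8
I2 ld r5 <- r2: IF@3 ID@6 stall=0 (-) EX@7 MEM@8 WB@9
I3 add r5 <- r3,r5: IF@6 ID@7 stall=2 (RAW on I2.r5 (WB@9)) EX@10 MEM@11 WB@12
I4 add r5 <- r4,r1: IF@7 ID@10 stall=0 (-) EX@11 MEM@12 WB@13
I5 add r3 <- r3,r2: IF@10 ID@11 stall=0 (-) EX@12 MEM@13 WB@14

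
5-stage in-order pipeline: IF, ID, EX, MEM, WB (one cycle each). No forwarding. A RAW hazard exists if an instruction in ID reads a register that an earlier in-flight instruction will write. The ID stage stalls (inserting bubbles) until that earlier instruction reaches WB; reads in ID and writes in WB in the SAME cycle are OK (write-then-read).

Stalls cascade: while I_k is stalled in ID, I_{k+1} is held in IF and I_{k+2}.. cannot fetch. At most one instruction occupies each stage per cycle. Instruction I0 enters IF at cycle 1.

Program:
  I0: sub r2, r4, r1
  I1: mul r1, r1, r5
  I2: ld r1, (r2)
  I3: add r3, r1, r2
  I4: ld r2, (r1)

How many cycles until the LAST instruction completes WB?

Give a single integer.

I0 sub r2 <- r4,r1: IF@1 ID@2 stall=0 (-) EX@3 MEM@4 WB@5
I1 mul r1 <- r1,r5: IF@2 ID@3 stall=0 (-) EX@4 MEM@5 WB@6
I2 ld r1 <- r2: IF@3 ID@4 stall=1 (RAW on I0.r2 (WB@5)) EX@6 MEM@7 WB@8
I3 add r3 <- r1,r2: IF@4 ID@6 stall=2 (RAW on I2.r1 (WB@8)) EX@9 MEM@10 WB@11
I4 ld r2 <- r1: IF@6 ID@9 stall=0 (-) EX@10 MEM@11 WB@12

Answer: 12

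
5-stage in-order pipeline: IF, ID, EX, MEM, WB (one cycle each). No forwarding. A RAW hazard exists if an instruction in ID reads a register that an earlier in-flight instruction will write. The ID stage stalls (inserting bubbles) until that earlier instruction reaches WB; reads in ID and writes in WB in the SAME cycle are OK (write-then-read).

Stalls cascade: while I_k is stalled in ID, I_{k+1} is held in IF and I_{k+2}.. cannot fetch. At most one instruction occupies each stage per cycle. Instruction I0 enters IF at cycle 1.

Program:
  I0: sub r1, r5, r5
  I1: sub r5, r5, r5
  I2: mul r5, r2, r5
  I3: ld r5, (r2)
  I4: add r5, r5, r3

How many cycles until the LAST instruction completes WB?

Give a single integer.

I0 sub r1 <- r5,r5: IF@1 ID@2 stall=0 (-) EX@3 MEM@4 WB@5
I1 sub r5 <- r5,r5: IF@2 ID@3 stall=0 (-) EX@4 MEM@5 WB@6
I2 mul r5 <- r2,r5: IF@3 ID@4 stall=2 (RAW on I1.r5 (WB@6)) EX@7 MEM@8 WB@9
I3 ld r5 <- r2: IF@4 ID@7 stall=0 (-) EX@8 MEM@9 WB@10
I4 add r5 <- r5,r3: IF@7 ID@8 stall=2 (RAW on I3.r5 (WB@10)) EX@11 MEM@12 WB@13

Answer: 13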